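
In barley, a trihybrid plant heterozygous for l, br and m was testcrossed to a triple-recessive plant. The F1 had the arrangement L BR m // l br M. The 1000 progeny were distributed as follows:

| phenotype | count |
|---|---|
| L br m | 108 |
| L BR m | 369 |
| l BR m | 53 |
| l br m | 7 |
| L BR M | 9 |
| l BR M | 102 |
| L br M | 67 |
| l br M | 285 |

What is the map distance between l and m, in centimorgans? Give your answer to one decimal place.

13.6 centimorgans

The two rarest classes, L BR M and l br m, are the double crossovers. Comparing them with the parentals, only the m allele has switched, so m is the middle locus and the order is br – m – l.
Crossovers in the m–l interval produce the single-crossover classes l BR m and L br M (53 + 67 = 120) plus the double crossovers (16).
RF(m–l) = (120 + 16) / 1000 = 136/1000 = 0.1360 → 13.6 centimorgans.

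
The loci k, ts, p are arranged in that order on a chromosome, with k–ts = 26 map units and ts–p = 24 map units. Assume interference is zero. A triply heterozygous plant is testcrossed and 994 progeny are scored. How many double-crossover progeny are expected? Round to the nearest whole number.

62

Map distances give recombination frequencies of 0.260 and 0.240 for the two intervals.
With no interference, expected double-crossover frequency = 0.260 × 0.240 = 0.06240.
Expected number = 0.06240 × 994 = 62.03 ≈ 62.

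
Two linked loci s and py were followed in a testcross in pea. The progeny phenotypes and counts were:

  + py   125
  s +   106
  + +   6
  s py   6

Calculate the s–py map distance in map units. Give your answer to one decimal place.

4.9 map units

The two most frequent classes, + py (125) and s + (106), are the parental types, so the F1 was + py / s +.
The recombinant classes are + + and s py: 6 + 6 = 12.
Recombination frequency = 12/243 = 0.0494 ≈ 4.9%, i.e. 4.9 map units.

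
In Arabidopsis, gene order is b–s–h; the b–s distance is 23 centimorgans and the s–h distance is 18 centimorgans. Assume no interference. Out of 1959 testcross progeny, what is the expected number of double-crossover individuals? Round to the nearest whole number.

81

Map distances give recombination frequencies of 0.230 and 0.180 for the two intervals.
With no interference, expected double-crossover frequency = 0.230 × 0.180 = 0.04140.
Expected number = 0.04140 × 1959 = 81.10 ≈ 81.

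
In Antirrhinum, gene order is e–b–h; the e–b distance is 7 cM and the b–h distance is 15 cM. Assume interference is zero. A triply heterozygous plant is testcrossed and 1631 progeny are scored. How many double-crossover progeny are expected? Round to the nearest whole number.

Map distances give recombination frequencies of 0.070 and 0.150 for the two intervals.
With no interference, expected double-crossover frequency = 0.070 × 0.150 = 0.01050.
Expected number = 0.01050 × 1631 = 17.13 ≈ 17.

17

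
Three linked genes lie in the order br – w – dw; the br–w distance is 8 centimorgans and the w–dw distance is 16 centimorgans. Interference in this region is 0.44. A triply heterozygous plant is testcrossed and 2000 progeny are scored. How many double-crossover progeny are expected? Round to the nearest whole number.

14

Map distances give recombination frequencies of 0.080 and 0.160 for the two intervals.
With interference 0.44 (so coincidence = 0.56), expected double-crossover frequency = 0.080 × 0.160 × 0.56 = 0.00717.
Expected number = 0.00717 × 2000 = 14.34 ≈ 14.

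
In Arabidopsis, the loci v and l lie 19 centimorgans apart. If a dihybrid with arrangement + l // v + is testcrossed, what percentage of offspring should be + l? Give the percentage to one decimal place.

40.5%

A map distance of 19 centimorgans corresponds to a recombination frequency of 0.190.
The F1 is + l / v +, so + l is a parental gamete class with expected frequency (1 − r)/2 = 0.810/2 = 0.4050.
That is 0.4050 = 40.5% of the progeny.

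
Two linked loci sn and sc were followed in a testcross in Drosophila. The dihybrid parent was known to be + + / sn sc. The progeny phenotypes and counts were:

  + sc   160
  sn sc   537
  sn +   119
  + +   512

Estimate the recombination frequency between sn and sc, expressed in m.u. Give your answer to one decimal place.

21.0 m.u.

The recombinant classes are + sc and sn +: 160 + 119 = 279.
Recombination frequency = 279/1328 = 0.2101 ≈ 21.0%, i.e. 21.0 m.u.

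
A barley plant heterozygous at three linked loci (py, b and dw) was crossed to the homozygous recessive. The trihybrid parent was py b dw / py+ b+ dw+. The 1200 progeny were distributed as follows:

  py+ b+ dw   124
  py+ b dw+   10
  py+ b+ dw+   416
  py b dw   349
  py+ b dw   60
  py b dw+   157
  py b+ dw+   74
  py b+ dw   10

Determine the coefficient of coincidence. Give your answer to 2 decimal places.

The two rarest classes, py b+ dw and py+ b dw+, are the double crossovers. Comparing them with the parentals, only the b allele has switched, so b is the middle locus and the order is py – b – dw.
py–b: (134 + 20)/1200 = 0.1283; b–dw: (281 + 20)/1200 = 0.2508.
Expected DCO frequency = 0.1283 × 0.2508 ≈ 0.03218; observed = 20/1200 ≈ 0.01667.
Coefficient of coincidence = 0.01667/0.03218 ≈ 0.52.

0.52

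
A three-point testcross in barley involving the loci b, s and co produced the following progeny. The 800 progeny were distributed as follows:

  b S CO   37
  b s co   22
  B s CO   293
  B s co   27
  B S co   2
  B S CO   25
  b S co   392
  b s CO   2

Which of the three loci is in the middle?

b

The two most frequent reciprocal classes, B s CO and b S co, are the parental types, so the F1 was B s CO / b S co.
The two rarest classes, b s CO and B S co, are the double crossovers. Comparing them with the parentals, only the b allele has switched, so b is the middle locus and the order is co – b – s.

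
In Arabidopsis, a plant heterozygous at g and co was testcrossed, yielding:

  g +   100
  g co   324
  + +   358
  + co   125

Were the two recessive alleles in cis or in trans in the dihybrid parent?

cis

The two most frequent classes are + + (358) and g co (324); these are the parental (non-recombinant) types.
So the F1 carried + + on one chromosome and g co on the other — the recessive alleles are on the same chromosome (cis / coupling).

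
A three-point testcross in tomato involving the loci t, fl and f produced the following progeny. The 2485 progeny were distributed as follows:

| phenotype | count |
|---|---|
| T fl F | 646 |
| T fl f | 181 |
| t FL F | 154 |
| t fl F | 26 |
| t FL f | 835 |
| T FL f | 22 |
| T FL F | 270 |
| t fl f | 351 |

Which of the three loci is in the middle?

t

The two most frequent reciprocal classes, T fl F and t FL f, are the parental types, so the F1 was T fl F / t FL f.
The two rarest classes, t fl F and T FL f, are the double crossovers. Comparing them with the parentals, only the t allele has switched, so t is the middle locus and the order is f – t – fl.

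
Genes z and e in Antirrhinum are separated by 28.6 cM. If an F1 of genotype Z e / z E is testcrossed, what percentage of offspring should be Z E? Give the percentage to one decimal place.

A map distance of 28.6 cM corresponds to a recombination frequency of 0.286.
The F1 is Z e / z E, so Z E is a recombinant gamete class with expected frequency r/2 = 0.286/2 = 0.1430.
That is 0.1430 = 14.3% of the progeny.

14.3%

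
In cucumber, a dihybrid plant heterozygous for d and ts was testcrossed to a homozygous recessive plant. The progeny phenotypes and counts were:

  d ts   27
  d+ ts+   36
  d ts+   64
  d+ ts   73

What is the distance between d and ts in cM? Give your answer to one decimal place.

31.5 cM

The two most frequent classes, d+ ts (73) and d ts+ (64), are the parental types, so the F1 was d+ ts / d ts+.
The recombinant classes are d+ ts+ and d ts: 36 + 27 = 63.
Recombination frequency = 63/200 = 0.3150 ≈ 31.5%, i.e. 31.5 cM.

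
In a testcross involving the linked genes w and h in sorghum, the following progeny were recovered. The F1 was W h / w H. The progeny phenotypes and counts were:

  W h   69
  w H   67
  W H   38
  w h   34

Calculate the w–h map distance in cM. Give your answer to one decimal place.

34.6 cM

The recombinant classes are W H and w h: 38 + 34 = 72.
Recombination frequency = 72/208 = 0.3462 ≈ 34.6%, i.e. 34.6 cM.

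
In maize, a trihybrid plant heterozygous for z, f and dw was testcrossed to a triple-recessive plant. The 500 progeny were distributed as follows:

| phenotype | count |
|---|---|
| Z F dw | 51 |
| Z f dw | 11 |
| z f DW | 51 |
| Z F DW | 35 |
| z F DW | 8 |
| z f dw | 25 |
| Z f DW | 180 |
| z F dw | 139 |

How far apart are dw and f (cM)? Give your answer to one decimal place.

The two most frequent reciprocal classes, Z f DW and z F dw, are the parental types, so the F1 was Z f DW / z F dw.
The two rarest classes, Z f dw and z F DW, are the double crossovers. Comparing them with the parentals, only the dw allele has switched, so dw is the middle locus and the order is f – dw – z.
Crossovers in the f–dw interval produce the single-crossover classes Z F DW and z f dw (35 + 25 = 60) plus the double crossovers (19).
RF(f–dw) = (60 + 19) / 500 = 79/500 = 0.1580 → 15.8 cM.

15.8 cM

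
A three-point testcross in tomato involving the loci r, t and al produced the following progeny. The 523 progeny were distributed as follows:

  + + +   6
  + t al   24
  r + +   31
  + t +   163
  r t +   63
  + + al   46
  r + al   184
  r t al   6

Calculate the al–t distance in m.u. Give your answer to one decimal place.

12.8 m.u.

The two most frequent reciprocal classes, + t + and r + al, are the parental types, so the F1 was + t + / r + al.
The two rarest classes, + + + and r t al, are the double crossovers. Comparing them with the parentals, only the t allele has switched, so t is the middle locus and the order is r – t – al.
Crossovers in the t–al interval produce the single-crossover classes + t al and r + + (24 + 31 = 55) plus the double crossovers (12).
RF(t–al) = (55 + 12) / 523 = 67/523 = 0.1281 → 12.8 m.u.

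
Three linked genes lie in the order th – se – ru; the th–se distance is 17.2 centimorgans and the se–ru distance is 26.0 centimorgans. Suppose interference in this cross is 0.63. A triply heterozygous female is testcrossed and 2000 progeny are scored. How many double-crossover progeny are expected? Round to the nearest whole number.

33

Map distances give recombination frequencies of 0.172 and 0.260 for the two intervals.
With interference 0.63 (so coincidence = 0.37), expected double-crossover frequency = 0.172 × 0.260 × 0.37 = 0.01655.
Expected number = 0.01655 × 2000 = 33.09 ≈ 33.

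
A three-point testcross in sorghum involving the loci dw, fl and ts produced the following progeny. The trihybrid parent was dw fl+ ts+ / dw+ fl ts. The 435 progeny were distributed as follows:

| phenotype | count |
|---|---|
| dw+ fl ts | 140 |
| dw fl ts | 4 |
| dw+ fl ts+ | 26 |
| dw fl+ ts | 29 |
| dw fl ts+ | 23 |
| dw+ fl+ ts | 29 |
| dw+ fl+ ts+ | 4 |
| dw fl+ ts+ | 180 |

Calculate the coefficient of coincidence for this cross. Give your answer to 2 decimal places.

The two rarest classes, dw+ fl+ ts+ and dw fl ts, are the double crossovers. Comparing them with the parentals, only the dw allele has switched, so dw is the middle locus and the order is ts – dw – fl.
ts–dw: (55 + 8)/435 = 0.1448; dw–fl: (52 + 8)/435 = 0.1379.
Expected DCO frequency = 0.1448 × 0.1379 ≈ 0.01997; observed = 8/435 ≈ 0.01839.
Coefficient of coincidence = 0.01839/0.01997 ≈ 0.92.

0.92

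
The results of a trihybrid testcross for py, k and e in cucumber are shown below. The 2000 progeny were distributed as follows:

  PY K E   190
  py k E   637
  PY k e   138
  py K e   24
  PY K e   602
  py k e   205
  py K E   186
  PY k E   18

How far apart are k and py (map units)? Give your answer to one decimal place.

The two most frequent reciprocal classes, PY K e and py k E, are the parental types, so the F1 was PY K e / py k E.
The two rarest classes, py K e and PY k E, are the double crossovers. Comparing them with the parentals, only the py allele has switched, so py is the middle locus and the order is e – py – k.
Crossovers in the py–k interval produce the single-crossover classes PY k e and py K E (138 + 186 = 324) plus the double crossovers (42).
RF(py–k) = (324 + 42) / 2000 = 366/2000 = 0.1830 → 18.3 map units.

18.3 map units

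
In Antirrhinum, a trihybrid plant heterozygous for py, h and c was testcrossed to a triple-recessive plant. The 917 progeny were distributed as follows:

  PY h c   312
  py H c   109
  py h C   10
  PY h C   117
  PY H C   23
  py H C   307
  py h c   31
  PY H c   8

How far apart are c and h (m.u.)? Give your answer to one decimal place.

The two most frequent reciprocal classes, py H C and PY h c, are the parental types, so the F1 was py H C / PY h c.
The two rarest classes, py h C and PY H c, are the double crossovers. Comparing them with the parentals, only the h allele has switched, so h is the middle locus and the order is py – h – c.
Crossovers in the h–c interval produce the single-crossover classes py H c and PY h C (109 + 117 = 226) plus the double crossovers (18).
RF(h–c) = (226 + 18) / 917 = 244/917 = 0.2661 → 26.6 m.u.

26.6 m.u.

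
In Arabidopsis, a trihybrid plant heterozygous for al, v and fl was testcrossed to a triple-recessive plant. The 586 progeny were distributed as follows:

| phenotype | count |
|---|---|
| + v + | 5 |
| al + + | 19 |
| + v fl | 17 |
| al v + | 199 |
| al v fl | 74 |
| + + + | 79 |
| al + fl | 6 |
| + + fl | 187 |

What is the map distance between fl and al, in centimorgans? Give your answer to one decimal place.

28.0 centimorgans

The two most frequent reciprocal classes, + + fl and al v +, are the parental types, so the F1 was + + fl / al v +.
The two rarest classes, al + fl and + v +, are the double crossovers. Comparing them with the parentals, only the al allele has switched, so al is the middle locus and the order is fl – al – v.
Crossovers in the fl–al interval produce the single-crossover classes + + + and al v fl (79 + 74 = 153) plus the double crossovers (11).
RF(fl–al) = (153 + 11) / 586 = 164/586 = 0.2799 → 28.0 centimorgans.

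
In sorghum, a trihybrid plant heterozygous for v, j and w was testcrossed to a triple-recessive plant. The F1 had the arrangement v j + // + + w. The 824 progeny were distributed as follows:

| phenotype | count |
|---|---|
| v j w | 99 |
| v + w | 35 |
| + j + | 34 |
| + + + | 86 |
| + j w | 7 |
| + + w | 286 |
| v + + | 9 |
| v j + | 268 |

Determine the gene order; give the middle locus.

j

The two rarest classes, v + + and + j w, are the double crossovers. Comparing them with the parentals, only the j allele has switched, so j is the middle locus and the order is w – j – v.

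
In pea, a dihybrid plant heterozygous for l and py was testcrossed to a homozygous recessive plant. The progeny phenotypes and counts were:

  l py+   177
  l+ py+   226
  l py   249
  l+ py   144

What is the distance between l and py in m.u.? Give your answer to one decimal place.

40.3 m.u.

The two most frequent classes, l+ py+ (226) and l py (249), are the parental types, so the F1 was l+ py+ / l py.
The recombinant classes are l+ py and l py+: 144 + 177 = 321.
Recombination frequency = 321/796 = 0.4033 ≈ 40.3%, i.e. 40.3 m.u.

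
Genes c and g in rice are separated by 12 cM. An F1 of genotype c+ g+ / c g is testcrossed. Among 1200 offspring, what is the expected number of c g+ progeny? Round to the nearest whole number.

72

A map distance of 12 cM corresponds to a recombination frequency of 0.120.
The F1 is c+ g+ / c g, so c g+ is a recombinant gamete class with expected frequency r/2 = 0.120/2 = 0.0600.
Expected number = 0.0600 × 1200 = 72.00 ≈ 72.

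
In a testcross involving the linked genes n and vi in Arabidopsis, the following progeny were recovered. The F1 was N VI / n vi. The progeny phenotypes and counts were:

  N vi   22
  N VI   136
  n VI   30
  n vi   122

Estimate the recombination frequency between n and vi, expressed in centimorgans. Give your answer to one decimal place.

The recombinant classes are N vi and n VI: 22 + 30 = 52.
Recombination frequency = 52/310 = 0.1677 ≈ 16.8%, i.e. 16.8 centimorgans.

16.8 centimorgans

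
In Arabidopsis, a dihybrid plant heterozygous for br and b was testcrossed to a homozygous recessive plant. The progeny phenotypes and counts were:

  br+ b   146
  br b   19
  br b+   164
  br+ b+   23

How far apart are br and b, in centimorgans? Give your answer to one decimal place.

The two most frequent classes, br+ b (146) and br b+ (164), are the parental types, so the F1 was br+ b / br b+.
The recombinant classes are br+ b+ and br b: 23 + 19 = 42.
Recombination frequency = 42/352 = 0.1193 ≈ 11.9%, i.e. 11.9 centimorgans.

11.9 centimorgans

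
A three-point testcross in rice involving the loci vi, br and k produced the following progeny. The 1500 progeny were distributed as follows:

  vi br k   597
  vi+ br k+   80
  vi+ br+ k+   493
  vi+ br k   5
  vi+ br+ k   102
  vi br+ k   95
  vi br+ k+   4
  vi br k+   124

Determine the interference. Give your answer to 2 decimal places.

The two most frequent reciprocal classes, vi+ br+ k+ and vi br k, are the parental types, so the F1 was vi+ br+ k+ / vi br k.
The two rarest classes, vi br+ k+ and vi+ br k, are the double crossovers. Comparing them with the parentals, only the vi allele has switched, so vi is the middle locus and the order is br – vi – k.
br–vi: (175 + 9)/1500 = 0.1227; vi–k: (226 + 9)/1500 = 0.1567.
Expected DCO frequency = 0.1227 × 0.1567 ≈ 0.01923; observed = 9/1500 ≈ 0.00600.
Coefficient of coincidence = 0.00600/0.01923 ≈ 0.31; interference = 1 − 0.31 = 0.69.

0.69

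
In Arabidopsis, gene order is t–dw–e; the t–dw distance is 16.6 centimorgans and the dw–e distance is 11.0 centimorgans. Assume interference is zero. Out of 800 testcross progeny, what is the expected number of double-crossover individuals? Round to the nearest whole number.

Map distances give recombination frequencies of 0.166 and 0.110 for the two intervals.
With no interference, expected double-crossover frequency = 0.166 × 0.110 = 0.01826.
Expected number = 0.01826 × 800 = 14.61 ≈ 15.

15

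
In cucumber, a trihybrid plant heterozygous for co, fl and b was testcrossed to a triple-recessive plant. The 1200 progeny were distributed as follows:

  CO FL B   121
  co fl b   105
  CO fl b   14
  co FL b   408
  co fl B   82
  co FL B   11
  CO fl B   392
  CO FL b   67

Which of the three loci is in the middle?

b

The two most frequent reciprocal classes, CO fl B and co FL b, are the parental types, so the F1 was CO fl B / co FL b.
The two rarest classes, CO fl b and co FL B, are the double crossovers. Comparing them with the parentals, only the b allele has switched, so b is the middle locus and the order is co – b – fl.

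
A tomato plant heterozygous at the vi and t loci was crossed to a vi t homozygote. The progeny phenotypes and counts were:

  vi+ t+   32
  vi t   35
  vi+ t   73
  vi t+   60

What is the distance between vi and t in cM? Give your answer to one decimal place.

The two most frequent classes, vi+ t (73) and vi t+ (60), are the parental types, so the F1 was vi+ t / vi t+.
The recombinant classes are vi+ t+ and vi t: 32 + 35 = 67.
Recombination frequency = 67/200 = 0.3350 ≈ 33.5%, i.e. 33.5 cM.

33.5 cM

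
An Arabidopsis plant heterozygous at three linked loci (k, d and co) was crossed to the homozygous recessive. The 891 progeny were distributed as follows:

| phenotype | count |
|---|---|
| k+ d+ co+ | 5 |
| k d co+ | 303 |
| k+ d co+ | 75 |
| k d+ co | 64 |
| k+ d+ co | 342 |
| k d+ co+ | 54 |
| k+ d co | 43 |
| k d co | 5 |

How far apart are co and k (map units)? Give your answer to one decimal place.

16.7 map units

The two most frequent reciprocal classes, k d co+ and k+ d+ co, are the parental types, so the F1 was k d co+ / k+ d+ co.
The two rarest classes, k d co and k+ d+ co+, are the double crossovers. Comparing them with the parentals, only the co allele has switched, so co is the middle locus and the order is d – co – k.
Crossovers in the co–k interval produce the single-crossover classes k+ d co+ and k d+ co (75 + 64 = 139) plus the double crossovers (10).
RF(co–k) = (139 + 10) / 891 = 149/891 = 0.1672 → 16.7 map units.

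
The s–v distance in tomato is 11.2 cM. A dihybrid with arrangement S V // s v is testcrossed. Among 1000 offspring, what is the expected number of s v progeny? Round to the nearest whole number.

444

A map distance of 11.2 cM corresponds to a recombination frequency of 0.112.
The F1 is S V / s v, so s v is a parental gamete class with expected frequency (1 − r)/2 = 0.888/2 = 0.4440.
Expected number = 0.4440 × 1000 = 444.00 ≈ 444.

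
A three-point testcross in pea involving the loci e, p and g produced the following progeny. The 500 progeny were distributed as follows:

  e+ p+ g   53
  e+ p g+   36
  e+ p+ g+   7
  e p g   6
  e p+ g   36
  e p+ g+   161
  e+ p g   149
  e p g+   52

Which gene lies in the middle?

e

The two most frequent reciprocal classes, e p+ g+ and e+ p g, are the parental types, so the F1 was e p+ g+ / e+ p g.
The two rarest classes, e+ p+ g+ and e p g, are the double crossovers. Comparing them with the parentals, only the e allele has switched, so e is the middle locus and the order is p – e – g.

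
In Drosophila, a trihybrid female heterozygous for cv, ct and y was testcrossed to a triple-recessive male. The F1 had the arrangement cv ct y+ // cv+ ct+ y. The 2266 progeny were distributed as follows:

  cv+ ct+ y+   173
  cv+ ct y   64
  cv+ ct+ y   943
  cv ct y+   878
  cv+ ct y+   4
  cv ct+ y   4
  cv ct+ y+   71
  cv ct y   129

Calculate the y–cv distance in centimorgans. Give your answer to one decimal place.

The two rarest classes, cv+ ct y+ and cv ct+ y, are the double crossovers. Comparing them with the parentals, only the cv allele has switched, so cv is the middle locus and the order is ct – cv – y.
Crossovers in the cv–y interval produce the single-crossover classes cv ct y and cv+ ct+ y+ (129 + 173 = 302) plus the double crossovers (8).
RF(cv–y) = (302 + 8) / 2266 = 310/2266 = 0.1368 → 13.7 centimorgans.

13.7 centimorgans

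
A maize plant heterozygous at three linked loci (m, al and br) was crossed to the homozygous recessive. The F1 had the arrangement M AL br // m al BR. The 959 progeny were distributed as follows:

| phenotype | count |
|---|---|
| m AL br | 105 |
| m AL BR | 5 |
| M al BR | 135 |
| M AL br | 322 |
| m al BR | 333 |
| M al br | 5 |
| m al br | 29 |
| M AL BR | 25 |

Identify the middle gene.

al

The two rarest classes, M al br and m AL BR, are the double crossovers. Comparing them with the parentals, only the al allele has switched, so al is the middle locus and the order is m – al – br.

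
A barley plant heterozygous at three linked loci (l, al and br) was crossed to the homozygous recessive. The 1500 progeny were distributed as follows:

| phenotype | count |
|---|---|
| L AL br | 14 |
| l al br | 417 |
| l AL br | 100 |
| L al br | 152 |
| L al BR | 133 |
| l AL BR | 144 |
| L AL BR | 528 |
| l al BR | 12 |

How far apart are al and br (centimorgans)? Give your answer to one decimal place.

The two most frequent reciprocal classes, L AL BR and l al br, are the parental types, so the F1 was L AL BR / l al br.
The two rarest classes, L AL br and l al BR, are the double crossovers. Comparing them with the parentals, only the br allele has switched, so br is the middle locus and the order is l – br – al.
Crossovers in the br–al interval produce the single-crossover classes L al BR and l AL br (133 + 100 = 233) plus the double crossovers (26).
RF(br–al) = (233 + 26) / 1500 = 259/1500 = 0.1727 → 17.3 centimorgans.

17.3 centimorgans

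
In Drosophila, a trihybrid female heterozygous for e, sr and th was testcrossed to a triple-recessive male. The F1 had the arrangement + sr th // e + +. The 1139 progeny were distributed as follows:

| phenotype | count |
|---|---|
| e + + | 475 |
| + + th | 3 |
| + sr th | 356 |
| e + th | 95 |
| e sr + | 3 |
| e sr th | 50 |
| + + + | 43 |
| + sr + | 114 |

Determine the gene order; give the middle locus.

sr

The two rarest classes, + + th and e sr +, are the double crossovers. Comparing them with the parentals, only the sr allele has switched, so sr is the middle locus and the order is e – sr – th.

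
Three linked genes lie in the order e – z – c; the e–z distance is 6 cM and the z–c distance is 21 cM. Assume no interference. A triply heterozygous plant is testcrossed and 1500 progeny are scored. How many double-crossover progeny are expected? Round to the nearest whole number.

Map distances give recombination frequencies of 0.060 and 0.210 for the two intervals.
With no interference, expected double-crossover frequency = 0.060 × 0.210 = 0.01260.
Expected number = 0.01260 × 1500 = 18.90 ≈ 19.

19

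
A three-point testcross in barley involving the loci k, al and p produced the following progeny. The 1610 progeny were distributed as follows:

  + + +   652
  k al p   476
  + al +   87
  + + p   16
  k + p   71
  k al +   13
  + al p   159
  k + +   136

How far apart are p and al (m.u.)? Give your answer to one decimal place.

The two most frequent reciprocal classes, k al p and + + +, are the parental types, so the F1 was k al p / + + +.
The two rarest classes, k al + and + + p, are the double crossovers. Comparing them with the parentals, only the p allele has switched, so p is the middle locus and the order is al – p – k.
Crossovers in the al–p interval produce the single-crossover classes k + p and + al + (71 + 87 = 158) plus the double crossovers (29).
RF(al–p) = (158 + 29) / 1610 = 187/1610 = 0.1161 → 11.6 m.u.

11.6 m.u.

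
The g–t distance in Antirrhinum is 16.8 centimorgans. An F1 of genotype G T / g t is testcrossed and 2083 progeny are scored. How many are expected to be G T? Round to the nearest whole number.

A map distance of 16.8 centimorgans corresponds to a recombination frequency of 0.168.
The F1 is G T / g t, so G T is a parental gamete class with expected frequency (1 − r)/2 = 0.832/2 = 0.4160.
Expected number = 0.4160 × 2083 = 866.53 ≈ 867.

867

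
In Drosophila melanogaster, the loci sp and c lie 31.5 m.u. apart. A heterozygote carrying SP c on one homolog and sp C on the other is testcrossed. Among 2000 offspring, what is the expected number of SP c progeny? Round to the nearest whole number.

A map distance of 31.5 m.u. corresponds to a recombination frequency of 0.315.
The F1 is SP c / sp C, so SP c is a parental gamete class with expected frequency (1 − r)/2 = 0.685/2 = 0.3425.
Expected number = 0.3425 × 2000 = 685.00 ≈ 685.

685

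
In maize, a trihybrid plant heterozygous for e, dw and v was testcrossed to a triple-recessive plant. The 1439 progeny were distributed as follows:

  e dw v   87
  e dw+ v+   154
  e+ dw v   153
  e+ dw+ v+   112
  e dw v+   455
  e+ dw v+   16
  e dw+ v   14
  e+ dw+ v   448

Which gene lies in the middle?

e

The two most frequent reciprocal classes, e+ dw+ v and e dw v+, are the parental types, so the F1 was e+ dw+ v / e dw v+.
The two rarest classes, e dw+ v and e+ dw v+, are the double crossovers. Comparing them with the parentals, only the e allele has switched, so e is the middle locus and the order is v – e – dw.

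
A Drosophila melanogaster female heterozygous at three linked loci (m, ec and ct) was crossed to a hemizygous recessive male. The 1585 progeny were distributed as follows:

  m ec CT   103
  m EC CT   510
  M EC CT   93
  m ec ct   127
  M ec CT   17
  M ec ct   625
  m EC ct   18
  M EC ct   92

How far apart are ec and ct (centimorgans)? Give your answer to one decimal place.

The two most frequent reciprocal classes, m EC CT and M ec ct, are the parental types, so the F1 was m EC CT / M ec ct.
The two rarest classes, m EC ct and M ec CT, are the double crossovers. Comparing them with the parentals, only the ct allele has switched, so ct is the middle locus and the order is m – ct – ec.
Crossovers in the ct–ec interval produce the single-crossover classes m ec CT and M EC ct (103 + 92 = 195) plus the double crossovers (35).
RF(ct–ec) = (195 + 35) / 1585 = 230/1585 = 0.1451 → 14.5 centimorgans.

14.5 centimorgans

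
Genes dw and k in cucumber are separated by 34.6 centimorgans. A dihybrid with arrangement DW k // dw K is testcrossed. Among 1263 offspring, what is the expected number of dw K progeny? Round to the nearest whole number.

413

A map distance of 34.6 centimorgans corresponds to a recombination frequency of 0.346.
The F1 is DW k / dw K, so dw K is a parental gamete class with expected frequency (1 − r)/2 = 0.654/2 = 0.3270.
Expected number = 0.3270 × 1263 = 413.00 ≈ 413.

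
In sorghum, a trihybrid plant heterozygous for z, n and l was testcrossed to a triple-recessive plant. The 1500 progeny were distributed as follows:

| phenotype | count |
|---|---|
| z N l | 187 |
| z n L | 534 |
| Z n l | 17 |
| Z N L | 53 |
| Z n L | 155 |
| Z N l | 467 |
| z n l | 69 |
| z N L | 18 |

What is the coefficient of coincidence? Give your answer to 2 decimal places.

0.89

The two most frequent reciprocal classes, z n L and Z N l, are the parental types, so the F1 was z n L / Z N l.
The two rarest classes, z N L and Z n l, are the double crossovers. Comparing them with the parentals, only the n allele has switched, so n is the middle locus and the order is z – n – l.
z–n: (342 + 35)/1500 = 0.2513; n–l: (122 + 35)/1500 = 0.1047.
Expected DCO frequency = 0.2513 × 0.1047 ≈ 0.02631; observed = 35/1500 ≈ 0.02333.
Coefficient of coincidence = 0.02333/0.02631 ≈ 0.89.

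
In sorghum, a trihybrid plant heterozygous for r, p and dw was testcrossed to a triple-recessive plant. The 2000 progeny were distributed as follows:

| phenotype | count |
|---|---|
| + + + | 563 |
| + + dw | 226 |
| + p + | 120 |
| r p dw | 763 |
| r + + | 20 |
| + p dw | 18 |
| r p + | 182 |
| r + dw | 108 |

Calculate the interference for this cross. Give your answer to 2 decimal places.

The two most frequent reciprocal classes, r p dw and + + +, are the parental types, so the F1 was r p dw / + + +.
The two rarest classes, + p dw and r + +, are the double crossovers. Comparing them with the parentals, only the r allele has switched, so r is the middle locus and the order is p – r – dw.
p–r: (228 + 38)/2000 = 0.1330; r–dw: (408 + 38)/2000 = 0.2230.
Expected DCO frequency = 0.1330 × 0.2230 ≈ 0.02966; observed = 38/2000 ≈ 0.01900.
Coefficient of coincidence = 0.01900/0.02966 ≈ 0.64; interference = 1 − 0.64 = 0.36.

0.36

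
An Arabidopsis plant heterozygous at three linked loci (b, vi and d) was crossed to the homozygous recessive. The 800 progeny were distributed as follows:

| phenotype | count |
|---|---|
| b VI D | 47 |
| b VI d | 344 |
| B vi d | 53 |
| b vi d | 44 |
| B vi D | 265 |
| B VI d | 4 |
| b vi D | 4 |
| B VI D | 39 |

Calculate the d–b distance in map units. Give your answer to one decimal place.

The two most frequent reciprocal classes, b VI d and B vi D, are the parental types, so the F1 was b VI d / B vi D.
The two rarest classes, B VI d and b vi D, are the double crossovers. Comparing them with the parentals, only the b allele has switched, so b is the middle locus and the order is d – b – vi.
Crossovers in the d–b interval produce the single-crossover classes b VI D and B vi d (47 + 53 = 100) plus the double crossovers (8).
RF(d–b) = (100 + 8) / 800 = 108/800 = 0.1350 → 13.5 map units.

13.5 map units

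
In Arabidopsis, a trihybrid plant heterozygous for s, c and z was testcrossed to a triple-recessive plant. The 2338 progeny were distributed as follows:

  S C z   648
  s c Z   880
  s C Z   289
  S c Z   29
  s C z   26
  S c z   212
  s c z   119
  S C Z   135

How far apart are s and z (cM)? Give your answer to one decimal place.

The two most frequent reciprocal classes, S C z and s c Z, are the parental types, so the F1 was S C z / s c Z.
The two rarest classes, s C z and S c Z, are the double crossovers. Comparing them with the parentals, only the s allele has switched, so s is the middle locus and the order is c – s – z.
Crossovers in the s–z interval produce the single-crossover classes S C Z and s c z (135 + 119 = 254) plus the double crossovers (55).
RF(s–z) = (254 + 55) / 2338 = 309/2338 = 0.1322 → 13.2 cM.

13.2 cM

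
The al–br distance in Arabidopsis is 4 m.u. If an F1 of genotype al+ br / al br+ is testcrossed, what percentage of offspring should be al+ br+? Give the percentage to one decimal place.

2.0%

A map distance of 4 m.u. corresponds to a recombination frequency of 0.040.
The F1 is al+ br / al br+, so al+ br+ is a recombinant gamete class with expected frequency r/2 = 0.040/2 = 0.0200.
That is 0.0200 = 2.0% of the progeny.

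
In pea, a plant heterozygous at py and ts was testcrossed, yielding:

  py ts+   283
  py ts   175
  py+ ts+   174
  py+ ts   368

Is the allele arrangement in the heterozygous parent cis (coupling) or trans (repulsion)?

The two most frequent classes are py+ ts (368) and py ts+ (283); these are the parental (non-recombinant) types.
So the F1 carried py+ ts on one chromosome and py ts+ on the other — the recessive alleles are on opposite chromosomes (trans / repulsion).

trans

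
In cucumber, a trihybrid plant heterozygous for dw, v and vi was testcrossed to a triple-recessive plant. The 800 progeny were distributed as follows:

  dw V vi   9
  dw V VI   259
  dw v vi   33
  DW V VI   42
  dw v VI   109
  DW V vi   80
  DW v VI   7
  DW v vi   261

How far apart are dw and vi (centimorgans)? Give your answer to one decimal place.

The two most frequent reciprocal classes, DW v vi and dw V VI, are the parental types, so the F1 was DW v vi / dw V VI.
The two rarest classes, DW v VI and dw V vi, are the double crossovers. Comparing them with the parentals, only the vi allele has switched, so vi is the middle locus and the order is dw – vi – v.
Crossovers in the dw–vi interval produce the single-crossover classes dw v vi and DW V VI (33 + 42 = 75) plus the double crossovers (16).
RF(dw–vi) = (75 + 16) / 800 = 91/800 = 0.1138 → 11.4 centimorgans.

11.4 centimorgans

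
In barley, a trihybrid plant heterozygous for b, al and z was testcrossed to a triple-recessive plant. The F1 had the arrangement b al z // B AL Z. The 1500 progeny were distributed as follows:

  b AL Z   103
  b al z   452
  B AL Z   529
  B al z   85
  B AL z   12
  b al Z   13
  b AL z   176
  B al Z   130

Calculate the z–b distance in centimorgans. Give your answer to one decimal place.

14.2 centimorgans

The two rarest classes, b al Z and B AL z, are the double crossovers. Comparing them with the parentals, only the z allele has switched, so z is the middle locus and the order is al – z – b.
Crossovers in the z–b interval produce the single-crossover classes B al z and b AL Z (85 + 103 = 188) plus the double crossovers (25).
RF(z–b) = (188 + 25) / 1500 = 213/1500 = 0.1420 → 14.2 centimorgans.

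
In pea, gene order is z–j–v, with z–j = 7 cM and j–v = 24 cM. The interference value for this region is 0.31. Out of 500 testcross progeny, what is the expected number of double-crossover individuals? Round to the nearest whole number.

6

Map distances give recombination frequencies of 0.070 and 0.240 for the two intervals.
With interference 0.31 (so coincidence = 0.69), expected double-crossover frequency = 0.070 × 0.240 × 0.69 = 0.01159.
Expected number = 0.01159 × 500 = 5.80 ≈ 6.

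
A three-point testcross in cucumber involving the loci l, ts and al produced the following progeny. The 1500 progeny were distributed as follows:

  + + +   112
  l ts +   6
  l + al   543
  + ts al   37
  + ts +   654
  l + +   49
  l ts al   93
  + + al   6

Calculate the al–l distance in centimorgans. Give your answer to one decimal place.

The two most frequent reciprocal classes, + ts + and l + al, are the parental types, so the F1 was + ts + / l + al.
The two rarest classes, l ts + and + + al, are the double crossovers. Comparing them with the parentals, only the l allele has switched, so l is the middle locus and the order is ts – l – al.
Crossovers in the l–al interval produce the single-crossover classes + ts al and l + + (37 + 49 = 86) plus the double crossovers (12).
RF(l–al) = (86 + 12) / 1500 = 98/1500 = 0.0653 → 6.5 centimorgans.

6.5 centimorgans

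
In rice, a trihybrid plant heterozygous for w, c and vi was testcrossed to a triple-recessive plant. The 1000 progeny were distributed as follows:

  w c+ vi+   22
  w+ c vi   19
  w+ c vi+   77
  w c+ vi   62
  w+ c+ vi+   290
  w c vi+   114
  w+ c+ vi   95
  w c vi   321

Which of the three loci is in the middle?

The two most frequent reciprocal classes, w c vi and w+ c+ vi+, are the parental types, so the F1 was w c vi / w+ c+ vi+.
The two rarest classes, w+ c vi and w c+ vi+, are the double crossovers. Comparing them with the parentals, only the w allele has switched, so w is the middle locus and the order is c – w – vi.

w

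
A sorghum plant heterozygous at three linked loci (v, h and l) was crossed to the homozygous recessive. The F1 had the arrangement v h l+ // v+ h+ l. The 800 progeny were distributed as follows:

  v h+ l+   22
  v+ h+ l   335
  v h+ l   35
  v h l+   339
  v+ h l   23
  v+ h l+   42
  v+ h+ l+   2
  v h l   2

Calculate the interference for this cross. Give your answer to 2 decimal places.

0.19

The two rarest classes, v h l and v+ h+ l+, are the double crossovers. Comparing them with the parentals, only the l allele has switched, so l is the middle locus and the order is h – l – v.
h–l: (45 + 4)/800 = 0.0612; l–v: (77 + 4)/800 = 0.1013.
Expected DCO frequency = 0.0612 × 0.1013 ≈ 0.00620; observed = 4/800 ≈ 0.00500.
Coefficient of coincidence = 0.00500/0.00620 ≈ 0.81; interference = 1 − 0.81 = 0.19.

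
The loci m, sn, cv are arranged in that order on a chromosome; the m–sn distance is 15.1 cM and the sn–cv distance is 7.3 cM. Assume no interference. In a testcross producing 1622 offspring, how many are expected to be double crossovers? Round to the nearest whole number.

18

Map distances give recombination frequencies of 0.151 and 0.073 for the two intervals.
With no interference, expected double-crossover frequency = 0.151 × 0.073 = 0.01102.
Expected number = 0.01102 × 1622 = 17.88 ≈ 18.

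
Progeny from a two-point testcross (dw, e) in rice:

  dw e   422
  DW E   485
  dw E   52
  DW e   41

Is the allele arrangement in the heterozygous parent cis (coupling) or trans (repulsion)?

The two most frequent classes are DW E (485) and dw e (422); these are the parental (non-recombinant) types.
So the F1 carried DW E on one chromosome and dw e on the other — the recessive alleles are on the same chromosome (cis / coupling).

cis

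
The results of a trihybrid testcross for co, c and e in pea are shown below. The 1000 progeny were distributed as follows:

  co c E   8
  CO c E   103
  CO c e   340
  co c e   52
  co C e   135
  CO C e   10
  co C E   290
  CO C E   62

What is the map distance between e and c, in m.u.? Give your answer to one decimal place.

25.6 m.u.

The two most frequent reciprocal classes, CO c e and co C E, are the parental types, so the F1 was CO c e / co C E.
The two rarest classes, CO C e and co c E, are the double crossovers. Comparing them with the parentals, only the c allele has switched, so c is the middle locus and the order is co – c – e.
Crossovers in the c–e interval produce the single-crossover classes CO c E and co C e (103 + 135 = 238) plus the double crossovers (18).
RF(c–e) = (238 + 18) / 1000 = 256/1000 = 0.2560 → 25.6 m.u.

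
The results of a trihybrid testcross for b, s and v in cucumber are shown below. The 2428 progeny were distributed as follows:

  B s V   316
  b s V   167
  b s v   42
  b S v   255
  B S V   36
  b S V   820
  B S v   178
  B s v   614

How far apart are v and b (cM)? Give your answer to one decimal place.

The two most frequent reciprocal classes, B s v and b S V, are the parental types, so the F1 was B s v / b S V.
The two rarest classes, b s v and B S V, are the double crossovers. Comparing them with the parentals, only the b allele has switched, so b is the middle locus and the order is s – b – v.
Crossovers in the b–v interval produce the single-crossover classes B s V and b S v (316 + 255 = 571) plus the double crossovers (78).
RF(b–v) = (571 + 78) / 2428 = 649/2428 = 0.2673 → 26.7 cM.

26.7 cM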